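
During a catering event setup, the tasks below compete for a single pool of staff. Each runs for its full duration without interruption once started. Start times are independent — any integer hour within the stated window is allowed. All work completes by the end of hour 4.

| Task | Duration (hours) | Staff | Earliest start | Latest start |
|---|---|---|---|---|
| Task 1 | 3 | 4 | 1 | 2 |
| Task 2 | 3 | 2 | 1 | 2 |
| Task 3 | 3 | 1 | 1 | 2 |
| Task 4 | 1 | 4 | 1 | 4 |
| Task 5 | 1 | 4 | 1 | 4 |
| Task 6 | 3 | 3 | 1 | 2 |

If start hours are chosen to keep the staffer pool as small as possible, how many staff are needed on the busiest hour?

10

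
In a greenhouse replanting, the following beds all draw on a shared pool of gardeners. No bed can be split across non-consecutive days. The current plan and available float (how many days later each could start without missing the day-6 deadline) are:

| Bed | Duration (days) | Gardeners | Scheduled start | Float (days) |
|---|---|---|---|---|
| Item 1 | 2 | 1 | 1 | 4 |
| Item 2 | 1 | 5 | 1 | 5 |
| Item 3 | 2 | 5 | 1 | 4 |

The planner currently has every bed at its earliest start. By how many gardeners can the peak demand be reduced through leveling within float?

Early-start peak: d1:11  d2:6  d3:0  d4:0  d5:0  d6:0 ⇒ 11.
Leveled (Item 1@1, Item 2@3, Item 3@4): d1:1  d2:1  d3:5  d4:5  d5:5  d6:0 ⇒ 5.
Reduction 11 − 5 = 6.

6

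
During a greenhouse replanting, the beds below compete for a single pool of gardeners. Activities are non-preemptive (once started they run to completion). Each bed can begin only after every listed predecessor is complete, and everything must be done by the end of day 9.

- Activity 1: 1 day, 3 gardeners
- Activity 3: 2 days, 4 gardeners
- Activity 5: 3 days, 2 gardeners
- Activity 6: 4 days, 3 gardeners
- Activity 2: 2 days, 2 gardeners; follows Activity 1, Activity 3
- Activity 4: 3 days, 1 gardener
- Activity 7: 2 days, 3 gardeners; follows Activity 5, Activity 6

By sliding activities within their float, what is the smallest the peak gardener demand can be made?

5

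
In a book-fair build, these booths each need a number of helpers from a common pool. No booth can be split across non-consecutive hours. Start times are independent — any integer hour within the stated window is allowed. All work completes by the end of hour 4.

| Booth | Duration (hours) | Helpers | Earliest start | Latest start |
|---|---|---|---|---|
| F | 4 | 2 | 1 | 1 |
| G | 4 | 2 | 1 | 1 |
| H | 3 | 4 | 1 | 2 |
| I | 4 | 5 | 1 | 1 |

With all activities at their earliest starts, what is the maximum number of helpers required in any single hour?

Early-start schedule: F@1, G@1, H@1, I@1.
Load per hour: hour 1: 13, hour 2: 13, hour 3: 13, hour 4: 9.
Peak is 13.

13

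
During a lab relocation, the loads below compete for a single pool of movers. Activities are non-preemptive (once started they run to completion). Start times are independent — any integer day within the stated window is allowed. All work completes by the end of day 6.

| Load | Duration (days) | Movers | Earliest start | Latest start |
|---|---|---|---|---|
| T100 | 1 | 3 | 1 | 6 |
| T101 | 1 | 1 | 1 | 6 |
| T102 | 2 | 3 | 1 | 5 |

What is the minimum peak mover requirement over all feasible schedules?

Early-start (T100@1, T101@1, T102@1) gives peak 7: d1:7  d2:3  d3:0  d4:0  d5:0  d6:0.
Shift T101→2, T102→3.
Schedule T100@1, T101@2, T102@3: d1:3  d2:1  d3:3  d4:3  d5:0  d6:0 — peak 3.

3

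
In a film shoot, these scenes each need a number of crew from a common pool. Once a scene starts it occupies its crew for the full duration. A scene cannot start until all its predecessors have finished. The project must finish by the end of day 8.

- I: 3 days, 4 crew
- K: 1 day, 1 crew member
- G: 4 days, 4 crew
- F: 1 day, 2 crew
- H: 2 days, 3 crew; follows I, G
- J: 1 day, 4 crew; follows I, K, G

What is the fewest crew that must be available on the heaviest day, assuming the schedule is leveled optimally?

Early-start (I@1, K@1, G@1, F@1, H@5, J@5) gives peak 11: d1:11  d2:8  d3:8  d4:4  d5:7  d6:3  d7:0  d8:0.
Shift G→2, H→6, J→6.
Schedule I@1, K@1, G@2, F@1, H@6, J@6: d1:7  d2:8  d3:8  d4:4  d5:4  d6:7  d7:3  d8:0 — peak 8.

8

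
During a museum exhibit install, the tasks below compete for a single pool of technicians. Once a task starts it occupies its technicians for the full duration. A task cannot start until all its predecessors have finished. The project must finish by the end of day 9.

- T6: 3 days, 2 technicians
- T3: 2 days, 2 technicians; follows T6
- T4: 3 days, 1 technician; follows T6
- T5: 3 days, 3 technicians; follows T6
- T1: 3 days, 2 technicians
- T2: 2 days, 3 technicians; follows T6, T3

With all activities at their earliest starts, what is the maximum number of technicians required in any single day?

7

Early-start schedule: T6@1, T3@4, T4@4, T5@4, T1@1, T2@6.
Load per day: day 1: 4, day 2: 4, day 3: 4, day 4: 6, day 5: 6, day 6: 7, day 7: 3, day 8: 0, day 9: 0.
Peak is 7.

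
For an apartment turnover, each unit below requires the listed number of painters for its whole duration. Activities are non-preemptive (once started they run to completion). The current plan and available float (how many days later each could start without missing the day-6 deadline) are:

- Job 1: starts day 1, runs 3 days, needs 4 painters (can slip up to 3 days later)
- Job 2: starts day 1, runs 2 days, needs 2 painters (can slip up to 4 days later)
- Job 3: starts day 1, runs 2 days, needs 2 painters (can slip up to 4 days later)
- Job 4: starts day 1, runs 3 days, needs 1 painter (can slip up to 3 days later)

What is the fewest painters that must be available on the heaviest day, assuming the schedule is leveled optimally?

Early-start (Job 1@1, Job 2@1, Job 3@1, Job 4@1) gives peak 9: d1:9  d2:9  d3:5  d4:0  d5:0  d6:0.
Shift Job 2→4, Job 3→4.
Schedule Job 1@1, Job 2@4, Job 3@4, Job 4@1: d1:5  d2:5  d3:5  d4:4  d5:4  d6:0 — peak 5.

5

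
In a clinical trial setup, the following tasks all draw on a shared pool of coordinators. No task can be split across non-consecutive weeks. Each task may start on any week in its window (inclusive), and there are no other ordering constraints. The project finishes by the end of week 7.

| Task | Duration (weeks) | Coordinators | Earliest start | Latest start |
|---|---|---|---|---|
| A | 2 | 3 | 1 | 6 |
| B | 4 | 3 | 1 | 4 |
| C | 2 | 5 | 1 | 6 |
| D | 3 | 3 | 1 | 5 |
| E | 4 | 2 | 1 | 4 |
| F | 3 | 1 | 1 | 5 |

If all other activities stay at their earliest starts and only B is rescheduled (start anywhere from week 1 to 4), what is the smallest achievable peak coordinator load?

B@1: w1:17  w2:17  w3:9  w4:5  w5:0  w6:0  w7:0 → peak 17
B@2: w1:14  w2:17  w3:9  w4:5  w5:3  w6:0  w7:0 → peak 17
B@3: w1:14  w2:14  w3:9  w4:5  w5:3  w6:3  w7:0 → peak 14
B@4: w1:14  w2:14  w3:6  w4:5  w5:3  w6:3  w7:3 → peak 14
Best is B@3, peak 14.

14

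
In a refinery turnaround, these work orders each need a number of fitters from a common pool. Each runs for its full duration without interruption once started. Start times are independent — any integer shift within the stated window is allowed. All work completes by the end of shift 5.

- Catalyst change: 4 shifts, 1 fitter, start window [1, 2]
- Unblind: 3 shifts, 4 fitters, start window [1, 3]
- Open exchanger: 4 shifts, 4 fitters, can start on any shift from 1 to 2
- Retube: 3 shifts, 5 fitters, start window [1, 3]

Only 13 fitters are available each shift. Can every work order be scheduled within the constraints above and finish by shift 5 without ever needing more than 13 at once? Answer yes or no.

The minimum achievable peak is 14; 13 < 14, so no feasible schedule stays within the cap.

no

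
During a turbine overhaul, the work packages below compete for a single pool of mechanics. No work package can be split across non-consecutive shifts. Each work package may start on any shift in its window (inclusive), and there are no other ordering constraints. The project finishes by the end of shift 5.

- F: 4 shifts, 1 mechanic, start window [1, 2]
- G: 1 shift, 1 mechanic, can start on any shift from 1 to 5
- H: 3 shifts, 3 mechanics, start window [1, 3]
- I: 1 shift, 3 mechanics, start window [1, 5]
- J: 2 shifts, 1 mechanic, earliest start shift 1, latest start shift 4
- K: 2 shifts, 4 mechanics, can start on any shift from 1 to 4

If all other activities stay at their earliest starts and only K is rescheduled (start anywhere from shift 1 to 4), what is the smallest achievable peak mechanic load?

9

K@1: s1:13  s2:9  s3:4  s4:1  s5:0 → peak 13
K@2: s1:9  s2:9  s3:8  s4:1  s5:0 → peak 9
K@3: s1:9  s2:5  s3:8  s4:5  s5:0 → peak 9
K@4: s1:9  s2:5  s3:4  s4:5  s5:4 → peak 9
Best is K@2, peak 9.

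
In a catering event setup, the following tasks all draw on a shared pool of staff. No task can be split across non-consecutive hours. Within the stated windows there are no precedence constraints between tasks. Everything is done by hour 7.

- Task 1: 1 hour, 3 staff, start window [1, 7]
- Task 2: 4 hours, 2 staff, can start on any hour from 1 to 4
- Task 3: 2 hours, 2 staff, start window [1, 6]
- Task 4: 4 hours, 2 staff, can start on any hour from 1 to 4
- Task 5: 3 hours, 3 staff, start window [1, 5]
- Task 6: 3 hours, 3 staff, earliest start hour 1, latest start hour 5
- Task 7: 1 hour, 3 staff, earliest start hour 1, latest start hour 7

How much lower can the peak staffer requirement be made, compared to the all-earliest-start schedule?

11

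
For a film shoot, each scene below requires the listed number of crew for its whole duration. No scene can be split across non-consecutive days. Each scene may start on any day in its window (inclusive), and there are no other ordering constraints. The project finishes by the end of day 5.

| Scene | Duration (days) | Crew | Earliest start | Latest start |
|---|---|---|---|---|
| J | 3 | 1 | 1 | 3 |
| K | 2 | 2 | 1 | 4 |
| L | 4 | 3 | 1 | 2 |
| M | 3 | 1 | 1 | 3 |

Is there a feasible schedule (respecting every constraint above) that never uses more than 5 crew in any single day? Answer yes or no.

yes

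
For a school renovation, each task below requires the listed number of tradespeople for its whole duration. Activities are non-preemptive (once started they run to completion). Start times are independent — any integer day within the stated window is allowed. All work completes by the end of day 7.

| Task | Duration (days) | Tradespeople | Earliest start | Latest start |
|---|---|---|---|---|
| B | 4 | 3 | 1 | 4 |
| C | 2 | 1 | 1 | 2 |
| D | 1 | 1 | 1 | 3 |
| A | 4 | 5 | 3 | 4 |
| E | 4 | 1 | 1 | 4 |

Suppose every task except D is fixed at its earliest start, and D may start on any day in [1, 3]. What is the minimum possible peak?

D@1: d1:6  d2:5  d3:9  d4:9  d5:5  d6:5  d7:0 → peak 9
D@2: d1:5  d2:6  d3:9  d4:9  d5:5  d6:5  d7:0 → peak 9
D@3: d1:5  d2:5  d3:10  d4:9  d5:5  d6:5  d7:0 → peak 10
Best is D@1, peak 9.

9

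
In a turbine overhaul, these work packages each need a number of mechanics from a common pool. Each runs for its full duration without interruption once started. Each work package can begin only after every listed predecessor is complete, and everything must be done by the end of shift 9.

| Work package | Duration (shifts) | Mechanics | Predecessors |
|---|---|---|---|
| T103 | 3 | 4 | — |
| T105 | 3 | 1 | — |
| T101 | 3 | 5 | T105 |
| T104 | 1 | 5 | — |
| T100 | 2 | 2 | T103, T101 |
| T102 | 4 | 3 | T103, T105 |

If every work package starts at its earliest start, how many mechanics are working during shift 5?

8

At early start, shift 5 has: T101, T102.
Demand: 5 + 3 = 8.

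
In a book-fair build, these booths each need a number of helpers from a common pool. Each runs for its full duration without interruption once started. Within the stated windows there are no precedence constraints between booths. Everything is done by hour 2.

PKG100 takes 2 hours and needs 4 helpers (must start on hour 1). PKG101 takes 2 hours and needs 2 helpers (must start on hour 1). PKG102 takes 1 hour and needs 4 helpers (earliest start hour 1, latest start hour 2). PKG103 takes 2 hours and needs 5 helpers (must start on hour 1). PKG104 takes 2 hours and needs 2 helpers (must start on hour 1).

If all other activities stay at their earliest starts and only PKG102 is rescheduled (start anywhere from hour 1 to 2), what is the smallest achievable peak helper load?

PKG102@1: h1:17  h2:13 → peak 17
PKG102@2: h1:13  h2:17 → peak 17
Best is PKG102@1, peak 17.

17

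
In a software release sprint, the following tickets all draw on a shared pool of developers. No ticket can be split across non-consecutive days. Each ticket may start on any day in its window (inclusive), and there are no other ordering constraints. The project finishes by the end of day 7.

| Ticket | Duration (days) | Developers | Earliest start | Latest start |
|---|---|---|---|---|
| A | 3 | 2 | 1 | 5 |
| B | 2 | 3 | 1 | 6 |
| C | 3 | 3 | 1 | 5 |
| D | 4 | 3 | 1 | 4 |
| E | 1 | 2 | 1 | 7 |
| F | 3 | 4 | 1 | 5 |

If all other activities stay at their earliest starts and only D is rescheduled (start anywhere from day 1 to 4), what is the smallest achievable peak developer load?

D@1: d1:17  d2:15  d3:12  d4:3  d5:0  d6:0  d7:0 → peak 17
D@2: d1:14  d2:15  d3:12  d4:3  d5:3  d6:0  d7:0 → peak 15
D@3: d1:14  d2:12  d3:12  d4:3  d5:3  d6:3  d7:0 → peak 14
D@4: d1:14  d2:12  d3:9  d4:3  d5:3  d6:3  d7:3 → peak 14
Best is D@3, peak 14.

14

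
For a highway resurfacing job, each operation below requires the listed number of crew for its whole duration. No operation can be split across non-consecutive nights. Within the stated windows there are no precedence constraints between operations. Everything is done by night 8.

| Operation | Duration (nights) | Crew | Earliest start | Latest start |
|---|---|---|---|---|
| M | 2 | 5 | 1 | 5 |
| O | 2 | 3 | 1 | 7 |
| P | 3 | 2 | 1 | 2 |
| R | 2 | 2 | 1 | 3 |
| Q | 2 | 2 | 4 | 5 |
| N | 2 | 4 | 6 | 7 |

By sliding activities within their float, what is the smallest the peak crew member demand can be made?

Early-start (M@1, O@1, P@1, R@1, Q@4, N@6) gives peak 12: n1:12  n2:12  n3:2  n4:2  n5:2  n6:4  n7:4  n8:0.
Shift O→3, R→3.
Schedule M@1, O@3, P@1, R@3, Q@4, N@6: n1:7  n2:7  n3:7  n4:7  n5:2  n6:4  n7:4  n8:0 — peak 7.

7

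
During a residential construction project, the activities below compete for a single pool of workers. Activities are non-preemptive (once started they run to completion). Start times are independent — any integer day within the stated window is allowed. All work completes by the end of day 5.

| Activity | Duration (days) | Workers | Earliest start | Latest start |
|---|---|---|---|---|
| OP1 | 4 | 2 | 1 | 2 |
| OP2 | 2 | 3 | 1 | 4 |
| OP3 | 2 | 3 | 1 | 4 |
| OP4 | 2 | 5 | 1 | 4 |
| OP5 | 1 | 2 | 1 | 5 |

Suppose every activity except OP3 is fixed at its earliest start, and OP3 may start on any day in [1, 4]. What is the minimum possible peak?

OP3@1: d1:15  d2:13  d3:2  d4:2  d5:0 → peak 15
OP3@2: d1:12  d2:13  d3:5  d4:2  d5:0 → peak 13
OP3@3: d1:12  d2:10  d3:5  d4:5  d5:0 → peak 12
OP3@4: d1:12  d2:10  d3:2  d4:5  d5:3 → peak 12
Best is OP3@3, peak 12.

12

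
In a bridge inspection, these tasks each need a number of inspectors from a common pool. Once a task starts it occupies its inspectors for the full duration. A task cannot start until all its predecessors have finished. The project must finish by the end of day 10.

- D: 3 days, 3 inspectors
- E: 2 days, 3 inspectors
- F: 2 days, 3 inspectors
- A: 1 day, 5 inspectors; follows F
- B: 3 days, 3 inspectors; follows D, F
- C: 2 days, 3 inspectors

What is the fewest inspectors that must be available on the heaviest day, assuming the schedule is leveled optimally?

6

Early-start (D@1, E@1, F@1, A@3, B@4, C@1) gives peak 12: d1:12  d2:12  d3:8  d4:3  d5:3  d6:3  d7:0  d8:0  d9:0  d10:0.
Shift F→3, A→5, B→6, C→6.
Schedule D@1, E@1, F@3, A@5, B@6, C@6: d1:6  d2:6  d3:6  d4:3  d5:5  d6:6  d7:6  d8:3  d9:0  d10:0 — peak 6.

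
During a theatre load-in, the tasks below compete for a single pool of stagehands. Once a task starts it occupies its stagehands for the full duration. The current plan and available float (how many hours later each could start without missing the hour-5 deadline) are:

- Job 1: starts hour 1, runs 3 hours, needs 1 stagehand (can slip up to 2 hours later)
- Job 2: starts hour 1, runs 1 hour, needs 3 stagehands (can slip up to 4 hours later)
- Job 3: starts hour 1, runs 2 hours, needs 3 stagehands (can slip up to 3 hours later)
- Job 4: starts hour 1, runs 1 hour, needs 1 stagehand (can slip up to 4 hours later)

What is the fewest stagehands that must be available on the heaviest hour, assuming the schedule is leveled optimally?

Early-start (Job 1@1, Job 2@1, Job 3@1, Job 4@1) gives peak 8: h1:8  h2:4  h3:1  h4:0  h5:0.
Shift Job 3→2, Job 4→4.
Schedule Job 1@1, Job 2@1, Job 3@2, Job 4@4: h1:4  h2:4  h3:4  h4:1  h5:0 — peak 4.

4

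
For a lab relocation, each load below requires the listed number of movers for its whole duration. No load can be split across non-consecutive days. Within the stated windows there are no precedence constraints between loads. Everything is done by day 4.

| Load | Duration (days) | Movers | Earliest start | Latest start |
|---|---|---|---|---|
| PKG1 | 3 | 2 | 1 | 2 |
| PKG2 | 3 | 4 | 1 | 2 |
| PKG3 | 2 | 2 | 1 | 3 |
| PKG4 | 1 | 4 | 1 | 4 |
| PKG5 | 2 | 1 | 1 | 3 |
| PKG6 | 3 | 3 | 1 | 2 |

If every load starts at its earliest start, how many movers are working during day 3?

At early start, day 3 has: PKG1, PKG2, PKG6.
Demand: 2 + 4 + 3 = 9.

9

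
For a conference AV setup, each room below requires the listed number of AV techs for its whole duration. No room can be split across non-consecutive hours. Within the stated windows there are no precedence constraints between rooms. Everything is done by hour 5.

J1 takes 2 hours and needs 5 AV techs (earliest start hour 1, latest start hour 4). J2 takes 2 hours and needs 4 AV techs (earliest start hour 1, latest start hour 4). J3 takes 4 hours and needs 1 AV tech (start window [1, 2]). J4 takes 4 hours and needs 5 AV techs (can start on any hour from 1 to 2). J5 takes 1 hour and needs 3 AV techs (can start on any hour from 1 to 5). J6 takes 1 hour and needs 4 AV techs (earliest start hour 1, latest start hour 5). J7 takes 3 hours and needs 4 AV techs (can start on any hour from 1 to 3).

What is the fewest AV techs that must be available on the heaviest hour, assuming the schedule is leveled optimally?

14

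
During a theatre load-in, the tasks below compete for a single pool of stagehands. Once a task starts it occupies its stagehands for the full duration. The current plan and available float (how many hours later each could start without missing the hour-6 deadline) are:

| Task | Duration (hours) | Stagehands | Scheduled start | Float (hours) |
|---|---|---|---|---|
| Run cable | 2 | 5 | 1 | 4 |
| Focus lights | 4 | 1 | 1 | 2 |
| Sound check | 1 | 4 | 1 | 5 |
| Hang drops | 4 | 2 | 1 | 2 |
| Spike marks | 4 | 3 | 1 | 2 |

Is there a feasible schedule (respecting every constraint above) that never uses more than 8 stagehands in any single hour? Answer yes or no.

yes

Schedule Run cable@1, Focus lights@1, Sound check@5, Hang drops@1, Spike marks@3: h1:8  h2:8  h3:6  h4:6  h5:7  h6:3 — peak 8 ≤ 8.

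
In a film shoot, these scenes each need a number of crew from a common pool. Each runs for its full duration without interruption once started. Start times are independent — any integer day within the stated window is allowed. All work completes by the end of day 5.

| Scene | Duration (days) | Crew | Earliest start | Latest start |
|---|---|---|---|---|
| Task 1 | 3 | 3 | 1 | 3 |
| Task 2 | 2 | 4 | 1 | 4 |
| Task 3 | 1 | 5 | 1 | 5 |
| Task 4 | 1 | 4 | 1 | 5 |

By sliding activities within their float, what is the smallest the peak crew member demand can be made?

Early-start (Task 1@1, Task 2@1, Task 3@1, Task 4@1) gives peak 16: d1:16  d2:7  d3:3  d4:0  d5:0.
Shift Task 3→4, Task 4→3.
Schedule Task 1@1, Task 2@1, Task 3@4, Task 4@3: d1:7  d2:7  d3:7  d4:5  d5:0 — peak 7.

7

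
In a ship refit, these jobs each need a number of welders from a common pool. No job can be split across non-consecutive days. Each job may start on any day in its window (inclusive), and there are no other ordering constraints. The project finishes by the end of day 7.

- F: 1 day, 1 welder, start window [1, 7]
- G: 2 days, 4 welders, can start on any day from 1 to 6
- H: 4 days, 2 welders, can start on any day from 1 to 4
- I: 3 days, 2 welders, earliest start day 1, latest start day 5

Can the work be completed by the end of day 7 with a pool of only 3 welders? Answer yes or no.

no

Total welder-days = 23; over 7 days the average is 23/7 > 3, so some day must exceed 3.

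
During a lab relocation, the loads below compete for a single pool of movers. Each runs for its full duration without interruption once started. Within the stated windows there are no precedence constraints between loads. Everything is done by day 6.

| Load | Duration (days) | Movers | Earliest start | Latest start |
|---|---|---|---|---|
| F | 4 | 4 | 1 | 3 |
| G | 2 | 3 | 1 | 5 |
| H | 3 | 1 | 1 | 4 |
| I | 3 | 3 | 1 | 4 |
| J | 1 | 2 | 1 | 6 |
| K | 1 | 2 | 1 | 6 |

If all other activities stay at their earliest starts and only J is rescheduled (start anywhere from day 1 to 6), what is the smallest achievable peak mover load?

13

J@1: d1:15  d2:11  d3:8  d4:4  d5:0  d6:0 → peak 15
J@2: d1:13  d2:13  d3:8  d4:4  d5:0  d6:0 → peak 13
J@3: d1:13  d2:11  d3:10  d4:4  d5:0  d6:0 → peak 13
J@4: d1:13  d2:11  d3:8  d4:6  d5:0  d6:0 → peak 13
J@5: d1:13  d2:11  d3:8  d4:4  d5:2  d6:0 → peak 13
J@6: d1:13  d2:11  d3:8  d4:4  d5:0  d6:2 → peak 13
Best is J@2, peak 13.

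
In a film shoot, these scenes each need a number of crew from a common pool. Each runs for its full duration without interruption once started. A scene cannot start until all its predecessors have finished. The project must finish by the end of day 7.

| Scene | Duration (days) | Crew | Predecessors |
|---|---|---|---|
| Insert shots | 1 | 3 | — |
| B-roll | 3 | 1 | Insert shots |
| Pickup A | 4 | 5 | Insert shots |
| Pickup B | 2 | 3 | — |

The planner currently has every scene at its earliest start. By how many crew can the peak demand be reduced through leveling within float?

Early-start peak: d1:6  d2:9  d3:6  d4:6  d5:5  d6:0  d7:0 ⇒ 9.
Leveled (Insert shots@1, B-roll@2, Pickup A@2, Pickup B@6): d1:3  d2:6  d3:6  d4:6  d5:5  d6:3  d7:3 ⇒ 6.
Reduction 9 − 6 = 3.

3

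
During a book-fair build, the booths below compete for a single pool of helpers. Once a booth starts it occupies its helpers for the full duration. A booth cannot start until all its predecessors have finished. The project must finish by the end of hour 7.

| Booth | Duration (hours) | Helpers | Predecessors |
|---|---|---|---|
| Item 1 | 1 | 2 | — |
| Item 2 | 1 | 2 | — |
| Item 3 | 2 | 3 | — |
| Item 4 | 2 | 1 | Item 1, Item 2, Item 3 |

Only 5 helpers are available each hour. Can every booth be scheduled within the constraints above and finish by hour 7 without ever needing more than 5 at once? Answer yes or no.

yes

Schedule Item 1@1, Item 2@2, Item 3@3, Item 4@5: h1:2  h2:2  h3:3  h4:3  h5:1  h6:1  h7:0 — peak 3 ≤ 5.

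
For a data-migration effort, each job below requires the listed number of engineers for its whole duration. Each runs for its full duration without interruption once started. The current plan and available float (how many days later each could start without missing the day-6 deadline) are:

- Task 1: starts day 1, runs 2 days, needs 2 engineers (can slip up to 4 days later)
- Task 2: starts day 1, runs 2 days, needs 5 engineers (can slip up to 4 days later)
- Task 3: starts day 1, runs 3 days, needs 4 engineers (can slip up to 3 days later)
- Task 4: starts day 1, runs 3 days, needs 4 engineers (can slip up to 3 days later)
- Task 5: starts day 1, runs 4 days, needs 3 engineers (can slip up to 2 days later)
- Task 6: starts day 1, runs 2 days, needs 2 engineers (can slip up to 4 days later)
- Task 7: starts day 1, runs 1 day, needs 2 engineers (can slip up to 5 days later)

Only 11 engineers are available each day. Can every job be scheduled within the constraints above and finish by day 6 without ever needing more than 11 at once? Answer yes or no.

yes

Schedule Task 1@1, Task 2@1, Task 3@1, Task 4@3, Task 5@3, Task 6@4, Task 7@4: d1:11  d2:11  d3:11  d4:11  d5:9  d6:3 — peak 11 ≤ 11.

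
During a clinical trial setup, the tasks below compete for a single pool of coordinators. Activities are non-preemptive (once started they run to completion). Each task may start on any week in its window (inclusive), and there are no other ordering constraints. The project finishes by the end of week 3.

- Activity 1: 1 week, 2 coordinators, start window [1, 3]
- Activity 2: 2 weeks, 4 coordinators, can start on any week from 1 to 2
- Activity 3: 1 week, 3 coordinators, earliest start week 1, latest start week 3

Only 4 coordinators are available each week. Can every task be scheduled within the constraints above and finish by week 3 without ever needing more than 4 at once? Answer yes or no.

no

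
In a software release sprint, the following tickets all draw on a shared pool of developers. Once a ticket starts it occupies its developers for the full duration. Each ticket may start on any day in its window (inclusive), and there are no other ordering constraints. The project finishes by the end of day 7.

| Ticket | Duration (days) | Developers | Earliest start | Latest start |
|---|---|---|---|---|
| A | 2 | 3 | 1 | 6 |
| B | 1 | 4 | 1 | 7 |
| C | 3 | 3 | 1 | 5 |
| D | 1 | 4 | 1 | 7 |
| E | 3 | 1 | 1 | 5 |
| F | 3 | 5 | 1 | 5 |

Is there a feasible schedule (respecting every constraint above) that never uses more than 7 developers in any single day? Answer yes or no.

Schedule A@1, B@1, C@2, D@3, E@4, F@5: d1:7  d2:6  d3:7  d4:4  d5:6  d6:6  d7:5 — peak 7 ≤ 7.

yes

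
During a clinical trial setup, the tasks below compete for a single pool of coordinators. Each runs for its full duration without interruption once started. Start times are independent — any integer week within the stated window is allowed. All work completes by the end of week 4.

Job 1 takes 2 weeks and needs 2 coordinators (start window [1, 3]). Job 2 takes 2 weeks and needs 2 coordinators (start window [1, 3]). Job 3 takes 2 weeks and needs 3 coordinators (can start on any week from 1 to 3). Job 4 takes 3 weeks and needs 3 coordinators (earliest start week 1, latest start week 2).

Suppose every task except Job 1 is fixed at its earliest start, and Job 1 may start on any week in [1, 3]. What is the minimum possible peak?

8

Job 1@1: w1:10  w2:10  w3:3  w4:0 → peak 10
Job 1@2: w1:8  w2:10  w3:5  w4:0 → peak 10
Job 1@3: w1:8  w2:8  w3:5  w4:2 → peak 8
Best is Job 1@3, peak 8.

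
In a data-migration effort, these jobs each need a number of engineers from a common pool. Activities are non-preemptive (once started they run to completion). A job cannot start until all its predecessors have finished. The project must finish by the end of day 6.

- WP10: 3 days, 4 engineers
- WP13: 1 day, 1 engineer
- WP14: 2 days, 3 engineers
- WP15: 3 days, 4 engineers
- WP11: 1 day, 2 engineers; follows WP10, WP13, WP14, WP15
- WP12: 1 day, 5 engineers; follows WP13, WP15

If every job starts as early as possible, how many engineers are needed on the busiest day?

12

Early-start schedule: WP10@1, WP13@1, WP14@1, WP15@1, WP11@4, WP12@4.
Load per day: day 1: 12, day 2: 11, day 3: 8, day 4: 7, day 5: 0, day 6: 0.
Peak is 12.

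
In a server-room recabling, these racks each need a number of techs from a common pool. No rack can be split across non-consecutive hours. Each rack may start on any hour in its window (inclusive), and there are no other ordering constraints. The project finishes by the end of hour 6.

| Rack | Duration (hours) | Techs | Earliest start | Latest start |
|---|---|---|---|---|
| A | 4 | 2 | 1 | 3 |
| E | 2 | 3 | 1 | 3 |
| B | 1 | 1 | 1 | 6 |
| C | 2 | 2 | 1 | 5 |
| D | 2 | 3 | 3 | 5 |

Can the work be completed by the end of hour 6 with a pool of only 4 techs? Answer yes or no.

no

Total tech-hours = 25; over 6 hours the average is 25/6 > 4, so some hour must exceed 4.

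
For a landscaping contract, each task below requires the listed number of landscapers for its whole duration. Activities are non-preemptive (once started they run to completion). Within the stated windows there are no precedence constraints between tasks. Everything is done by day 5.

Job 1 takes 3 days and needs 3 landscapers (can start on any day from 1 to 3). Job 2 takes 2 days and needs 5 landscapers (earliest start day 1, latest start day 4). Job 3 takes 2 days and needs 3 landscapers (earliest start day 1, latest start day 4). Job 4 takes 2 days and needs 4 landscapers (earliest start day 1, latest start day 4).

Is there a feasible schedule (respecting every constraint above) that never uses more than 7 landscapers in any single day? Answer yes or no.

no

The minimum achievable peak is 8; 7 < 8, so no feasible schedule stays within the cap.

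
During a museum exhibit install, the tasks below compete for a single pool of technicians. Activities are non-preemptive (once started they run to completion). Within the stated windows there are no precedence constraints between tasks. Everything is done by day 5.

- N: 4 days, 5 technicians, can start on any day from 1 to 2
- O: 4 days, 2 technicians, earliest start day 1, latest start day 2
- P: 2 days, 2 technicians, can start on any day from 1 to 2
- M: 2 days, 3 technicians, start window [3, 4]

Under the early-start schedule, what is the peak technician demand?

Early-start schedule: N@1, O@1, P@1, M@3.
Load per day: day 1: 9, day 2: 9, day 3: 10, day 4: 10, day 5: 0.
Peak is 10.

10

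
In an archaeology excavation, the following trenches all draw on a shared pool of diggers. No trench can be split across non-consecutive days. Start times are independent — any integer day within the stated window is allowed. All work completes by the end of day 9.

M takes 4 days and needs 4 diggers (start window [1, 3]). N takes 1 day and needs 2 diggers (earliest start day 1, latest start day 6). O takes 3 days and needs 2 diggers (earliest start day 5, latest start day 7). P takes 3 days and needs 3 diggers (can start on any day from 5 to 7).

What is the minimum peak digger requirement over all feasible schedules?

5

Early-start (M@1, N@1, O@5, P@5) gives peak 6: d1:6  d2:4  d3:4  d4:4  d5:5  d6:5  d7:5  d8:0  d9:0.
Shift N→5, P→6.
Schedule M@1, N@5, O@5, P@6: d1:4  d2:4  d3:4  d4:4  d5:4  d6:5  d7:5  d8:3  d9:0 — peak 5.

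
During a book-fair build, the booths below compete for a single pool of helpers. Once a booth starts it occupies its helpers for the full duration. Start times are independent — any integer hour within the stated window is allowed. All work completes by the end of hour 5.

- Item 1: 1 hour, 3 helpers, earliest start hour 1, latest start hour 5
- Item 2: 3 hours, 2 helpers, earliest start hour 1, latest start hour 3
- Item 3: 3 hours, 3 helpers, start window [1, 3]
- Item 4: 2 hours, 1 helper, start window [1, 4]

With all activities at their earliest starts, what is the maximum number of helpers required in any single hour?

Early-start schedule: Item 1@1, Item 2@1, Item 3@1, Item 4@1.
Load per hour: hour 1: 9, hour 2: 6, hour 3: 5, hour 4: 0, hour 5: 0.
Peak is 9.

9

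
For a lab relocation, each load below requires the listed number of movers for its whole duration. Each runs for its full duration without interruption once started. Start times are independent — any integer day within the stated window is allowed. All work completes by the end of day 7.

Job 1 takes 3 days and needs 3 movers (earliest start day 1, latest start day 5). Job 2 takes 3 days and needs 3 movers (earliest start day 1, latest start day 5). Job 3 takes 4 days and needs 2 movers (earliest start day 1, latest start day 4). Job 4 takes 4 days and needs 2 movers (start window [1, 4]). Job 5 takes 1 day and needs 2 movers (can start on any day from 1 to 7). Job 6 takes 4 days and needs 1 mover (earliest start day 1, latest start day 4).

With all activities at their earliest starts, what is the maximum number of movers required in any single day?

13

Early-start schedule: Job 1@1, Job 2@1, Job 3@1, Job 4@1, Job 5@1, Job 6@1.
Load per day: day 1: 13, day 2: 11, day 3: 11, day 4: 5, day 5: 0, day 6: 0, day 7: 0.
Peak is 13.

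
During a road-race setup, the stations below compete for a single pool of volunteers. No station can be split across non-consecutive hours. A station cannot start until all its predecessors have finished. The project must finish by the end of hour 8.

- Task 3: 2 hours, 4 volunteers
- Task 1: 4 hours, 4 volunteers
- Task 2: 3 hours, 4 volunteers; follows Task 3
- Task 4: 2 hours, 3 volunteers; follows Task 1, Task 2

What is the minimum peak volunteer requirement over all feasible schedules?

Schedule Task 3@1, Task 1@1, Task 2@3, Task 4@6: h1:8  h2:8  h3:8  h4:8  h5:4  h6:3  h7:3  h8:0 — peak 8.
No arrangement of the 11 feasible schedules does better.

8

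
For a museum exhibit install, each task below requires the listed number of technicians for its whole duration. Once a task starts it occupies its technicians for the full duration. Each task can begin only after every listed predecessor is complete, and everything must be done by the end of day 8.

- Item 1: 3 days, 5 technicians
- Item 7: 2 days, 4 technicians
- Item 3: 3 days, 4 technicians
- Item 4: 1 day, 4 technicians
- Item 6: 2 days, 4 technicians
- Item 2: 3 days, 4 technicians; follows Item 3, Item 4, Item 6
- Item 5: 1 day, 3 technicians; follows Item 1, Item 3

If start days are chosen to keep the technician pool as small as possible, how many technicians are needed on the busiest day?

9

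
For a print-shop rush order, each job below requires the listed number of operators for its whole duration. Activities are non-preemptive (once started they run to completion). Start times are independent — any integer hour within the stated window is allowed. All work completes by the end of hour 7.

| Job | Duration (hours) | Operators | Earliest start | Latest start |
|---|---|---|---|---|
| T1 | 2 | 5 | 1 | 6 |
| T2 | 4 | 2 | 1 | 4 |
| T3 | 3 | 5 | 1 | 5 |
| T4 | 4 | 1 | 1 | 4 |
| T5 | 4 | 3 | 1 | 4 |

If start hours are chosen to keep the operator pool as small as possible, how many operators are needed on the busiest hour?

Early-start (T1@1, T2@1, T3@1, T4@1, T5@1) gives peak 16: h1:16  h2:16  h3:11  h4:6  h5:0  h6:0  h7:0.
Shift T3→5, T5→3.
Schedule T1@1, T2@1, T3@5, T4@1, T5@3: h1:8  h2:8  h3:6  h4:6  h5:8  h6:8  h7:5 — peak 8.

8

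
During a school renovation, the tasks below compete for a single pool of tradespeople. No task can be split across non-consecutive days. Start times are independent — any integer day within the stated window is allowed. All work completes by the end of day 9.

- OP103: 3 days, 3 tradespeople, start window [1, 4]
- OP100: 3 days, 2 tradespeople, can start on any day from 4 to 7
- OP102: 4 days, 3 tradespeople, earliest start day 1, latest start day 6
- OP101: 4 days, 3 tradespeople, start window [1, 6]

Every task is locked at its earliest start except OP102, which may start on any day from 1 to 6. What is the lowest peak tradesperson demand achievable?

6

OP102@1: d1:9  d2:9  d3:9  d4:8  d5:2  d6:2  d7:0  d8:0  d9:0 → peak 9
OP102@2: d1:6  d2:9  d3:9  d4:8  d5:5  d6:2  d7:0  d8:0  d9:0 → peak 9
OP102@3: d1:6  d2:6  d3:9  d4:8  d5:5  d6:5  d7:0  d8:0  d9:0 → peak 9
OP102@4: d1:6  d2:6  d3:6  d4:8  d5:5  d6:5  d7:3  d8:0  d9:0 → peak 8
OP102@5: d1:6  d2:6  d3:6  d4:5  d5:5  d6:5  d7:3  d8:3  d9:0 → peak 6
OP102@6: d1:6  d2:6  d3:6  d4:5  d5:2  d6:5  d7:3  d8:3  d9:3 → peak 6
Best is OP102@5, peak 6.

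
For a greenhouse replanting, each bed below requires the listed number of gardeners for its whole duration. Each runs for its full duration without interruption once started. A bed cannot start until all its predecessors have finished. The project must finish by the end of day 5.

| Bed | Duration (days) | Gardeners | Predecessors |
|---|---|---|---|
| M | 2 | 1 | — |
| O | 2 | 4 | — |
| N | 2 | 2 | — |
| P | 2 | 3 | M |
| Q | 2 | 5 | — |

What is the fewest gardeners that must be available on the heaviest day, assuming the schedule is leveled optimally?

Early-start (M@1, O@1, N@1, P@3, Q@1) gives peak 12: d1:12  d2:12  d3:3  d4:3  d5:0.
Shift Q→3.
Schedule M@1, O@1, N@1, P@3, Q@3: d1:7  d2:7  d3:8  d4:8  d5:0 — peak 8.

8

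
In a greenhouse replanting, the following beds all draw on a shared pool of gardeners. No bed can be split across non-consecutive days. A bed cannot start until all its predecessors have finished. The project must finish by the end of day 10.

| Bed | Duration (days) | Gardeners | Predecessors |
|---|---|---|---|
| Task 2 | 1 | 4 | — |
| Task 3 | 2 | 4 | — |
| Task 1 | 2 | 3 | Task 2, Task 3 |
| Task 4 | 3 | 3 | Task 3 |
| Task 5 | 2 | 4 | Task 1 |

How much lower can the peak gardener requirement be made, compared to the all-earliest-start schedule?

4

Early-start peak: d1:8  d2:4  d3:6  d4:6  d5:7  d6:4  d7:0  d8:0  d9:0  d10:0 ⇒ 8.
Leveled (Task 2@1, Task 3@2, Task 1@4, Task 4@6, Task 5@9): d1:4  d2:4  d3:4  d4:3  d5:3  d6:3  d7:3  d8:3  d9:4  d10:4 ⇒ 4.
Reduction 8 − 4 = 4.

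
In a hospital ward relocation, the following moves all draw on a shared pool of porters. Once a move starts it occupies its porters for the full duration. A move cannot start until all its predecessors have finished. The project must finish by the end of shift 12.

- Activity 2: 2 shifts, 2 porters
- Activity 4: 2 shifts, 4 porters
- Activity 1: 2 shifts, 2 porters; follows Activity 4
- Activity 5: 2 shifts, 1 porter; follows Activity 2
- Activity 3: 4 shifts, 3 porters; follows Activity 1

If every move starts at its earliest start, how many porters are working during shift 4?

3

At early start, shift 4 has: Activity 1, Activity 5.
Demand: 2 + 1 = 3.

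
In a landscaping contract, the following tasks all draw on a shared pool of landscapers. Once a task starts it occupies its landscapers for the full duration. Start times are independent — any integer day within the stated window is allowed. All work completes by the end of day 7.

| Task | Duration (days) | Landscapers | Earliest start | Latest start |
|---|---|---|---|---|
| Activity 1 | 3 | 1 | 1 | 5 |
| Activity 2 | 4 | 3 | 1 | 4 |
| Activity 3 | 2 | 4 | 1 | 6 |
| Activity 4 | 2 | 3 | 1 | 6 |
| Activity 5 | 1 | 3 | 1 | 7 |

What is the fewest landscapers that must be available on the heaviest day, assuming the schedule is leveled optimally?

6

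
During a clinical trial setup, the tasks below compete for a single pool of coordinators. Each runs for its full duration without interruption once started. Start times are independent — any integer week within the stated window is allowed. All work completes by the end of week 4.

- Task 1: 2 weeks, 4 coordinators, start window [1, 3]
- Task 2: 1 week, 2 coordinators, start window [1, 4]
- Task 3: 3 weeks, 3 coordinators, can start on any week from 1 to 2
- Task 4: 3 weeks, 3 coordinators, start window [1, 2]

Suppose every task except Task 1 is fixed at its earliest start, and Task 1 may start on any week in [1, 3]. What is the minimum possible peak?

10

Task 1@1: w1:12  w2:10  w3:6  w4:0 → peak 12
Task 1@2: w1:8  w2:10  w3:10  w4:0 → peak 10
Task 1@3: w1:8  w2:6  w3:10  w4:4 → peak 10
Best is Task 1@2, peak 10.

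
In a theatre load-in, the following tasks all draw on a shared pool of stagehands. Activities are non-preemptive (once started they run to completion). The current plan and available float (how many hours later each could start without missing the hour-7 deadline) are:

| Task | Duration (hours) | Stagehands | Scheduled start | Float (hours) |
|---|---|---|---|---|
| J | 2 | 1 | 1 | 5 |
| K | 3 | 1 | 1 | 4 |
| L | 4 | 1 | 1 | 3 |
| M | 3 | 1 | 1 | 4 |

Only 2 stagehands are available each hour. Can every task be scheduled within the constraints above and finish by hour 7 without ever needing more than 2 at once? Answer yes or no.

Schedule J@1, K@1, L@3, M@4: h1:2  h2:2  h3:2  h4:2  h5:2  h6:2  h7:0 — peak 2 ≤ 2.

yes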